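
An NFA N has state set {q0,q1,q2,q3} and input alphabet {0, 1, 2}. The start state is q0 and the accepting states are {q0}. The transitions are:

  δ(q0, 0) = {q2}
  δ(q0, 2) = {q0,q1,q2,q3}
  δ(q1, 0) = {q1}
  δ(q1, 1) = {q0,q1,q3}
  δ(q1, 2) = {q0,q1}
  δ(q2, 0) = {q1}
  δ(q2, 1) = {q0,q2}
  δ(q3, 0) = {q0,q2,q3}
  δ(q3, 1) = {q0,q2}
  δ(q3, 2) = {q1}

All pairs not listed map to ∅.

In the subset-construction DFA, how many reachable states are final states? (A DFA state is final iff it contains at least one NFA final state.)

Start state of the DFA: {q0}.
{q0} --0--> {q2}  [new]
{q0} --1--> ∅  [new]
{q0} --2--> {q0,q1,q2,q3}  [new]
{q2} --0--> {q1}  [new]
{q2} --1--> {q0,q2}  [new]
{q2} --2--> ∅  [seen]
∅ --0--> ∅  [seen]
∅ --1--> ∅  [seen]
∅ --2--> ∅  [seen]
{q0,q1,q2,q3} --0--> {q0,q1,q2,q3}  [seen]
{q0,q1,q2,q3} --1--> {q0,q1,q2,q3}  [seen]
{q0,q1,q2,q3} --2--> {q0,q1,q2,q3}  [seen]
{q1} --0--> {q1}  [seen]
{q1} --1--> {q0,q1,q3}  [new]
{q1} --2--> {q0,q1}  [new]
{q0,q2} --0--> {q1,q2}  [new]
{q0,q2} --1--> {q0,q2}  [seen]
{q0,q2} --2--> {q0,q1,q2,q3}  [seen]
{q0,q1,q3} --0--> {q0,q1,q2,q3}  [seen]
{q0,q1,q3} --1--> {q0,q1,q2,q3}  [seen]
{q0,q1,q3} --2--> {q0,q1,q2,q3}  [seen]
{q0,q1} --0--> {q1,q2}  [seen]
{q0,q1} --1--> {q0,q1,q3}  [seen]
{q0,q1} --2--> {q0,q1,q2,q3}  [seen]
{q1,q2} --0--> {q1}  [seen]
{q1,q2} --1--> {q0,q1,q2,q3}  [seen]
{q1,q2} --2--> {q0,q1}  [seen]
Reachable DFA states: {q0}, {q2}, ∅, {q0,q1,q2,q3}, {q1}, {q0,q2}, {q0,q1,q3}, {q0,q1}, {q1,q2}.
Accepting DFA states (contain an NFA accepting state): {q0}, {q0,q1,q2,q3}, {q0,q2}, {q0,q1,q3}, {q0,q1}.

5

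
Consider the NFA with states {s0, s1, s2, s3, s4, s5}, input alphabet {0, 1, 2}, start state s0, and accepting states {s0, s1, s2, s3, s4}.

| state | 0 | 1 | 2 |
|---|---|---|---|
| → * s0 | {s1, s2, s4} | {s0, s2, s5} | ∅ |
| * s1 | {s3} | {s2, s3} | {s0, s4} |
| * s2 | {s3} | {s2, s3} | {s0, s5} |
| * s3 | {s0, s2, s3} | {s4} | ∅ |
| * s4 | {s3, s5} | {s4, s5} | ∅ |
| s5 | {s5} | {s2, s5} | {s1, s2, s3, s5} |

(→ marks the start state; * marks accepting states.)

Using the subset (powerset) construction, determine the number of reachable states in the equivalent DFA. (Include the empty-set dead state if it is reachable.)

15

Start state of the DFA: {s0}.
{s0} --0--> {s1, s2, s4}  [new]
{s0} --1--> {s0, s2, s5}  [new]
{s0} --2--> ∅  [new]
{s1, s2, s4} --0--> {s3, s5}  [new]
{s1, s2, s4} --1--> {s2, s3, s4, s5}  [new]
{s1, s2, s4} --2--> {s0, s4, s5}  [new]
{s0, s2, s5} --0--> {s1, s2, s3, s4, s5}  [new]
{s0, s2, s5} --1--> {s0, s2, s3, s5}  [new]
{s0, s2, s5} --2--> {s0, s1, s2, s3, s5}  [new]
∅ --0--> ∅  [seen]
∅ --1--> ∅  [seen]
∅ --2--> ∅  [seen]
{s3, s5} --0--> {s0, s2, s3, s5}  [seen]
{s3, s5} --1--> {s2, s4, s5}  [new]
{s3, s5} --2--> {s1, s2, s3, s5}  [new]
{s2, s3, s4, s5} --0--> {s0, s2, s3, s5}  [seen]
{s2, s3, s4, s5} --1--> {s2, s3, s4, s5}  [seen]
{s2, s3, s4, s5} --2--> {s0, s1, s2, s3, s5}  [seen]
{s0, s4, s5} --0--> {s1, s2, s3, s4, s5}  [seen]
{s0, s4, s5} --1--> {s0, s2, s4, s5}  [new]
{s0, s4, s5} --2--> {s1, s2, s3, s5}  [seen]
{s1, s2, s3, s4, s5} --0--> {s0, s2, s3, s5}  [seen]
{s1, s2, s3, s4, s5} --1--> {s2, s3, s4, s5}  [seen]
{s1, s2, s3, s4, s5} --2--> {s0, s1, s2, s3, s4, s5}  [new]
{s0, s2, s3, s5} --0--> {s0, s1, s2, s3, s4, s5}  [seen]
{s0, s2, s3, s5} --1--> {s0, s2, s3, s4, s5}  [new]
{s0, s2, s3, s5} --2--> {s0, s1, s2, s3, s5}  [seen]
{s0, s1, s2, s3, s5} --0--> {s0, s1, s2, s3, s4, s5}  [seen]
{s0, s1, s2, s3, s5} --1--> {s0, s2, s3, s4, s5}  [seen]
{s0, s1, s2, s3, s5} --2--> {s0, s1, s2, s3, s4, s5}  [seen]
{s2, s4, s5} --0--> {s3, s5}  [seen]
{s2, s4, s5} --1--> {s2, s3, s4, s5}  [seen]
{s2, s4, s5} --2--> {s0, s1, s2, s3, s5}  [seen]
{s1, s2, s3, s5} --0--> {s0, s2, s3, s5}  [seen]
{s1, s2, s3, s5} --1--> {s2, s3, s4, s5}  [seen]
{s1, s2, s3, s5} --2--> {s0, s1, s2, s3, s4, s5}  [seen]
{s0, s2, s4, s5} --0--> {s1, s2, s3, s4, s5}  [seen]
{s0, s2, s4, s5} --1--> {s0, s2, s3, s4, s5}  [seen]
{s0, s2, s4, s5} --2--> {s0, s1, s2, s3, s5}  [seen]
{s0, s1, s2, s3, s4, s5} --0--> {s0, s1, s2, s3, s4, s5}  [seen]
{s0, s1, s2, s3, s4, s5} --1--> {s0, s2, s3, s4, s5}  [seen]
{s0, s1, s2, s3, s4, s5} --2--> {s0, s1, s2, s3, s4, s5}  [seen]
{s0, s2, s3, s4, s5} --0--> {s0, s1, s2, s3, s4, s5}  [seen]
{s0, s2, s3, s4, s5} --1--> {s0, s2, s3, s4, s5}  [seen]
{s0, s2, s3, s4, s5} --2--> {s0, s1, s2, s3, s5}  [seen]
Reachable DFA states: {s0}, {s1, s2, s4}, {s0, s2, s5}, ∅, {s3, s5}, {s2, s3, s4, s5}, {s0, s4, s5}, {s1, s2, s3, s4, s5}, {s0, s2, s3, s5}, {s0, s1, s2, s3, s5}, {s2, s4, s5}, {s1, s2, s3, s5}, {s0, s2, s4, s5}, {s0, s1, s2, s3, s4, s5}, {s0, s2, s3, s4, s5}.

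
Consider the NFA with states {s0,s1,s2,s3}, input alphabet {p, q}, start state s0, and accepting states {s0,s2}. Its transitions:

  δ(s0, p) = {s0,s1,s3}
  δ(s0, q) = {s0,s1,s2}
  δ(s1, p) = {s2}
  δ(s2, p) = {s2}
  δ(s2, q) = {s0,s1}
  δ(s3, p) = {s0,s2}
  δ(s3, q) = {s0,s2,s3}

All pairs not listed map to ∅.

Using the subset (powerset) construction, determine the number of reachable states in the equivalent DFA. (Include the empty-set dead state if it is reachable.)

4

Start state of the DFA: {s0}.
{s0} --p--> {s0,s1,s3}  [new]
{s0} --q--> {s0,s1,s2}  [new]
{s0,s1,s3} --p--> {s0,s1,s2,s3}  [new]
{s0,s1,s3} --q--> {s0,s1,s2,s3}  [seen]
{s0,s1,s2} --p--> {s0,s1,s2,s3}  [seen]
{s0,s1,s2} --q--> {s0,s1,s2}  [seen]
{s0,s1,s2,s3} --p--> {s0,s1,s2,s3}  [seen]
{s0,s1,s2,s3} --q--> {s0,s1,s2,s3}  [seen]
Reachable DFA states: {s0}, {s0,s1,s3}, {s0,s1,s2}, {s0,s1,s2,s3}.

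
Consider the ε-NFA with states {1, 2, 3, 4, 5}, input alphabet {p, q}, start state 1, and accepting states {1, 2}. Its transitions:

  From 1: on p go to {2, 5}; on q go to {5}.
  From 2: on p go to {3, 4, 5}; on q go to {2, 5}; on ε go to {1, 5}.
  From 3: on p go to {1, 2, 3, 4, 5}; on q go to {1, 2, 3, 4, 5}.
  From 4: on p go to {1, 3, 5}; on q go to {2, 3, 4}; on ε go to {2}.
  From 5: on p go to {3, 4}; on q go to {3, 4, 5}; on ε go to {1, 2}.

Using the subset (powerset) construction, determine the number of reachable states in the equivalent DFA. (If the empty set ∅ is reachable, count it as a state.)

3

Start state of the DFA: {1} (ε-closure of the NFA start).
{1} --p--> {1, 2, 5}  [new]
{1} --q--> {1, 2, 5}  [seen]
{1, 2, 5} --p--> {1, 2, 3, 4, 5}  [new]
{1, 2, 5} --q--> {1, 2, 3, 4, 5}  [seen]
{1, 2, 3, 4, 5} --p--> {1, 2, 3, 4, 5}  [seen]
{1, 2, 3, 4, 5} --q--> {1, 2, 3, 4, 5}  [seen]
Reachable DFA states: {1}, {1, 2, 5}, {1, 2, 3, 4, 5}.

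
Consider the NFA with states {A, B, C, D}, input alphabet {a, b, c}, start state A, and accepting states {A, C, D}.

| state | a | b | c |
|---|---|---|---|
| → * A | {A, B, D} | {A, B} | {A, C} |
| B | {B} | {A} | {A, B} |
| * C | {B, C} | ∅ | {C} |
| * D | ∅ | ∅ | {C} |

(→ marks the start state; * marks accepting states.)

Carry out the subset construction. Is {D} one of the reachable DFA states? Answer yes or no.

no

Start state of the DFA: {A}.
{A} --a--> {A, B, D}  [new]
{A} --b--> {A, B}  [new]
{A} --c--> {A, C}  [new]
{A, B, D} --a--> {A, B, D}  [seen]
{A, B, D} --b--> {A, B}  [seen]
{A, B, D} --c--> {A, B, C}  [new]
{A, B} --a--> {A, B, D}  [seen]
{A, B} --b--> {A, B}  [seen]
{A, B} --c--> {A, B, C}  [seen]
{A, C} --a--> {A, B, C, D}  [new]
{A, C} --b--> {A, B}  [seen]
{A, C} --c--> {A, C}  [seen]
{A, B, C} --a--> {A, B, C, D}  [seen]
{A, B, C} --b--> {A, B}  [seen]
{A, B, C} --c--> {A, B, C}  [seen]
{A, B, C, D} --a--> {A, B, C, D}  [seen]
{A, B, C, D} --b--> {A, B}  [seen]
{A, B, C, D} --c--> {A, B, C}  [seen]
Reachable DFA states: {A}, {A, B, D}, {A, B}, {A, C}, {A, B, C}, {A, B, C, D}.
{D} is not among them.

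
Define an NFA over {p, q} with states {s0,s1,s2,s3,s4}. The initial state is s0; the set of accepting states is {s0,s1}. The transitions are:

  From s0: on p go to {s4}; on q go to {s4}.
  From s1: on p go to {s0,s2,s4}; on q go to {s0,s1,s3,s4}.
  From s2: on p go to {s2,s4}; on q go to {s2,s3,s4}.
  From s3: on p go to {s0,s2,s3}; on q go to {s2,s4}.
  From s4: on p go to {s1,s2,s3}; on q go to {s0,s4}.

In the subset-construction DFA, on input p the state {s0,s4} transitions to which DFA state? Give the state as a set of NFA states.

{s1,s2,s3,s4}

δ(s0,p) = {s4}; δ(s4,p) = {s1,s2,s3}.
Union: {s1,s2,s3,s4}.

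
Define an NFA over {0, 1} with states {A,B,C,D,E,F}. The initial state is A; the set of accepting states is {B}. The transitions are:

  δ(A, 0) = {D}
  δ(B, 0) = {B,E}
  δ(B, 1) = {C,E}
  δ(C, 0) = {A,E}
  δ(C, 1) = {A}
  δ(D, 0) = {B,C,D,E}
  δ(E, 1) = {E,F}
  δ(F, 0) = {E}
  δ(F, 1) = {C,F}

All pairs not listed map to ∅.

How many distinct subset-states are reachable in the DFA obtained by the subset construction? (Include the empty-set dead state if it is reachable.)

11

Start state of the DFA: {A}.
{A} --0--> {D}  [new]
{A} --1--> ∅  [new]
{D} --0--> {B,C,D,E}  [new]
{D} --1--> ∅  [seen]
∅ --0--> ∅  [seen]
∅ --1--> ∅  [seen]
{B,C,D,E} --0--> {A,B,C,D,E}  [new]
{B,C,D,E} --1--> {A,C,E,F}  [new]
{A,B,C,D,E} --0--> {A,B,C,D,E}  [seen]
{A,B,C,D,E} --1--> {A,C,E,F}  [seen]
{A,C,E,F} --0--> {A,D,E}  [new]
{A,C,E,F} --1--> {A,C,E,F}  [seen]
{A,D,E} --0--> {B,C,D,E}  [seen]
{A,D,E} --1--> {E,F}  [new]
{E,F} --0--> {E}  [new]
{E,F} --1--> {C,E,F}  [new]
{E} --0--> ∅  [seen]
{E} --1--> {E,F}  [seen]
{C,E,F} --0--> {A,E}  [new]
{C,E,F} --1--> {A,C,E,F}  [seen]
{A,E} --0--> {D}  [seen]
{A,E} --1--> {E,F}  [seen]
Reachable DFA states: {A}, {D}, ∅, {B,C,D,E}, {A,B,C,D,E}, {A,C,E,F}, {A,D,E}, {E,F}, {E}, {C,E,F}, {A,E}.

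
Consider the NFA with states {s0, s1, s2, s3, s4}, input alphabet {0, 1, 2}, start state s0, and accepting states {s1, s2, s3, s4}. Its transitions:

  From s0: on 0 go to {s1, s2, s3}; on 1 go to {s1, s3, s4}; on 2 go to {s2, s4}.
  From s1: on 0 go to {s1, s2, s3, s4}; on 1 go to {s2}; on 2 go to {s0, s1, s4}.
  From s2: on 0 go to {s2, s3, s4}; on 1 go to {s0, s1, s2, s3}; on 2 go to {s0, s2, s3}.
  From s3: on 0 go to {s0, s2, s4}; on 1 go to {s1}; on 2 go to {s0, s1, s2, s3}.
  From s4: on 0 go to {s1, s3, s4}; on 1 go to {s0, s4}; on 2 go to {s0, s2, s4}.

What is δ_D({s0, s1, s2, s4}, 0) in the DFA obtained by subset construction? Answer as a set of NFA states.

{s1, s2, s3, s4}

δ(s0,0) = {s1, s2, s3}; δ(s1,0) = {s1, s2, s3, s4}; δ(s2,0) = {s2, s3, s4}; δ(s4,0) = {s1, s3, s4}.
Union: {s1, s2, s3, s4}.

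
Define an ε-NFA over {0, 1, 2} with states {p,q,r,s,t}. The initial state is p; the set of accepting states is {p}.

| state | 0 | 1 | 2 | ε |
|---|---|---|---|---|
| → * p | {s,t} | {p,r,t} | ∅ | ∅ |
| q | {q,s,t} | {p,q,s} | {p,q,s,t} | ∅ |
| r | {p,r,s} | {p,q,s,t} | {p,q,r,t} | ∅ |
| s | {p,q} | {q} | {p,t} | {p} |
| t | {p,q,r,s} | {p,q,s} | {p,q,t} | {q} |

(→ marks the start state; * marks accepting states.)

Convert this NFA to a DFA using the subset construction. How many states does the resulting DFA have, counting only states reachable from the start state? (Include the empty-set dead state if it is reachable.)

Start state of the DFA: {p} (ε-closure of the NFA start).
{p} --0--> {p,q,s,t}  [new]
{p} --1--> {p,q,r,t}  [new]
{p} --2--> ∅  [new]
{p,q,s,t} --0--> {p,q,r,s,t}  [new]
{p,q,s,t} --1--> {p,q,r,s,t}  [seen]
{p,q,s,t} --2--> {p,q,s,t}  [seen]
{p,q,r,t} --0--> {p,q,r,s,t}  [seen]
{p,q,r,t} --1--> {p,q,r,s,t}  [seen]
{p,q,r,t} --2--> {p,q,r,s,t}  [seen]
∅ --0--> ∅  [seen]
∅ --1--> ∅  [seen]
∅ --2--> ∅  [seen]
{p,q,r,s,t} --0--> {p,q,r,s,t}  [seen]
{p,q,r,s,t} --1--> {p,q,r,s,t}  [seen]
{p,q,r,s,t} --2--> {p,q,r,s,t}  [seen]
Reachable DFA states: {p}, {p,q,s,t}, {p,q,r,t}, ∅, {p,q,r,s,t}.

5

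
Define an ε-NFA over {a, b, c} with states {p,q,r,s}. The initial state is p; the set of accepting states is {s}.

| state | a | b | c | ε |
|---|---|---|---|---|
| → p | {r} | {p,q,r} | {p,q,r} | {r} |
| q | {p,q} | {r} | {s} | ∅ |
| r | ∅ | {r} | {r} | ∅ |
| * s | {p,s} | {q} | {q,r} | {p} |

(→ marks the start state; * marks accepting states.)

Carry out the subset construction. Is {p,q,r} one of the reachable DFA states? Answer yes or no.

yes

Start state of the DFA: {p,r} (ε-closure of the NFA start).
{p,r} --a--> {r}  [new]
{p,r} --b--> {p,q,r}  [new]
{p,r} --c--> {p,q,r}  [seen]
{r} --a--> ∅  [new]
{r} --b--> {r}  [seen]
{r} --c--> {r}  [seen]
{p,q,r} --a--> {p,q,r}  [seen]
{p,q,r} --b--> {p,q,r}  [seen]
{p,q,r} --c--> {p,q,r,s}  [new]
∅ --a--> ∅  [seen]
∅ --b--> ∅  [seen]
∅ --c--> ∅  [seen]
{p,q,r,s} --a--> {p,q,r,s}  [seen]
{p,q,r,s} --b--> {p,q,r}  [seen]
{p,q,r,s} --c--> {p,q,r,s}  [seen]
Reachable DFA states: {p,r}, {r}, {p,q,r}, ∅, {p,q,r,s}.
{p,q,r} is among them.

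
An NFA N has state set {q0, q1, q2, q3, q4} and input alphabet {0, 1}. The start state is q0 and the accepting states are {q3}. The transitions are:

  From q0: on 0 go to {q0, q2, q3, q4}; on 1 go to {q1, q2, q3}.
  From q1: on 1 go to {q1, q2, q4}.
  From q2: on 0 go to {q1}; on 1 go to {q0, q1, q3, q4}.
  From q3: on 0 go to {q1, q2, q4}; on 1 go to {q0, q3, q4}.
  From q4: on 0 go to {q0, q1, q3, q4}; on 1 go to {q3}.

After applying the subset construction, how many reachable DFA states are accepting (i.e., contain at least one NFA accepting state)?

Start state of the DFA: {q0}.
{q0} --0--> {q0, q2, q3, q4}  [new]
{q0} --1--> {q1, q2, q3}  [new]
{q0, q2, q3, q4} --0--> {q0, q1, q2, q3, q4}  [new]
{q0, q2, q3, q4} --1--> {q0, q1, q2, q3, q4}  [seen]
{q1, q2, q3} --0--> {q1, q2, q4}  [new]
{q1, q2, q3} --1--> {q0, q1, q2, q3, q4}  [seen]
{q0, q1, q2, q3, q4} --0--> {q0, q1, q2, q3, q4}  [seen]
{q0, q1, q2, q3, q4} --1--> {q0, q1, q2, q3, q4}  [seen]
{q1, q2, q4} --0--> {q0, q1, q3, q4}  [new]
{q1, q2, q4} --1--> {q0, q1, q2, q3, q4}  [seen]
{q0, q1, q3, q4} --0--> {q0, q1, q2, q3, q4}  [seen]
{q0, q1, q3, q4} --1--> {q0, q1, q2, q3, q4}  [seen]
Reachable DFA states: {q0}, {q0, q2, q3, q4}, {q1, q2, q3}, {q0, q1, q2, q3, q4}, {q1, q2, q4}, {q0, q1, q3, q4}.
Accepting DFA states (contain an NFA accepting state): {q0, q2, q3, q4}, {q1, q2, q3}, {q0, q1, q2, q3, q4}, {q0, q1, q3, q4}.

4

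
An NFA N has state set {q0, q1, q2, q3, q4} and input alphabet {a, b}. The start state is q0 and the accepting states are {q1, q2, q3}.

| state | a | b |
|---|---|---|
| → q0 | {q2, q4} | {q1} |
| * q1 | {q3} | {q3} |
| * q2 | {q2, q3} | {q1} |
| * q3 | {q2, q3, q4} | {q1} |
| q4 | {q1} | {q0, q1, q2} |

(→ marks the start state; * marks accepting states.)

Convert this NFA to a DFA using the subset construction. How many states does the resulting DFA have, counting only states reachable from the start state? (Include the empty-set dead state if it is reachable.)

10

Start state of the DFA: {q0}.
{q0} --a--> {q2, q4}  [new]
{q0} --b--> {q1}  [new]
{q2, q4} --a--> {q1, q2, q3}  [new]
{q2, q4} --b--> {q0, q1, q2}  [new]
{q1} --a--> {q3}  [new]
{q1} --b--> {q3}  [seen]
{q1, q2, q3} --a--> {q2, q3, q4}  [new]
{q1, q2, q3} --b--> {q1, q3}  [new]
{q0, q1, q2} --a--> {q2, q3, q4}  [seen]
{q0, q1, q2} --b--> {q1, q3}  [seen]
{q3} --a--> {q2, q3, q4}  [seen]
{q3} --b--> {q1}  [seen]
{q2, q3, q4} --a--> {q1, q2, q3, q4}  [new]
{q2, q3, q4} --b--> {q0, q1, q2}  [seen]
{q1, q3} --a--> {q2, q3, q4}  [seen]
{q1, q3} --b--> {q1, q3}  [seen]
{q1, q2, q3, q4} --a--> {q1, q2, q3, q4}  [seen]
{q1, q2, q3, q4} --b--> {q0, q1, q2, q3}  [new]
{q0, q1, q2, q3} --a--> {q2, q3, q4}  [seen]
{q0, q1, q2, q3} --b--> {q1, q3}  [seen]
Reachable DFA states: {q0}, {q2, q4}, {q1}, {q1, q2, q3}, {q0, q1, q2}, {q3}, {q2, q3, q4}, {q1, q3}, {q1, q2, q3, q4}, {q0, q1, q2, q3}.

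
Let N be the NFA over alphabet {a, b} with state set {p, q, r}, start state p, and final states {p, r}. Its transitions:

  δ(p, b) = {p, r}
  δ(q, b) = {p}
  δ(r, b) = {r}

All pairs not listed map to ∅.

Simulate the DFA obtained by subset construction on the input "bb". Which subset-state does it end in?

{p, r}

Start: {p}.
δ(p,b) = {p, r}.
Union: {p, r}.
After b: {p, r}.
δ(p,b) = {p, r}; δ(r,b) = {r}.
Union: {p, r}.
After b: {p, r}.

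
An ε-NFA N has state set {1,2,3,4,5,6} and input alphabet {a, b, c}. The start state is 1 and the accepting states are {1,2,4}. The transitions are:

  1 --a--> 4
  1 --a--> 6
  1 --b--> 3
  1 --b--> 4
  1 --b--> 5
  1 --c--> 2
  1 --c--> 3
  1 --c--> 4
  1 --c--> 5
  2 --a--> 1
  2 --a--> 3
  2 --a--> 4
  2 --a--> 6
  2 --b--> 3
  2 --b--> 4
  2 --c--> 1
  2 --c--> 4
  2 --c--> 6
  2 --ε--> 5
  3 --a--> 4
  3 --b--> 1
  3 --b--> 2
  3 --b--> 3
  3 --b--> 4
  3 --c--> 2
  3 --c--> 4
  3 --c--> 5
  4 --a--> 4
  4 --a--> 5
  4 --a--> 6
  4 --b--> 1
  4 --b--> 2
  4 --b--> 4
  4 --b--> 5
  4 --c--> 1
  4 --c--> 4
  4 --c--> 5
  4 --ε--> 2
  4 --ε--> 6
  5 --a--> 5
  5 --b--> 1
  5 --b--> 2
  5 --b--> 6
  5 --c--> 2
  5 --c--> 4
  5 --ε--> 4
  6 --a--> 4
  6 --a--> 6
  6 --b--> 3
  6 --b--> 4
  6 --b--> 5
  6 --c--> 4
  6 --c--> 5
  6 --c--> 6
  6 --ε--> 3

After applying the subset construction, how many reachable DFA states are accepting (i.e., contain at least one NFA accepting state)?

Start state of the DFA: {1} (ε-closure of the NFA start).
{1} --a--> {2,3,4,5,6}  [new]
{1} --b--> {2,3,4,5,6}  [seen]
{1} --c--> {2,3,4,5,6}  [seen]
{2,3,4,5,6} --a--> {1,2,3,4,5,6}  [new]
{2,3,4,5,6} --b--> {1,2,3,4,5,6}  [seen]
{2,3,4,5,6} --c--> {1,2,3,4,5,6}  [seen]
{1,2,3,4,5,6} --a--> {1,2,3,4,5,6}  [seen]
{1,2,3,4,5,6} --b--> {1,2,3,4,5,6}  [seen]
{1,2,3,4,5,6} --c--> {1,2,3,4,5,6}  [seen]
Reachable DFA states: {1}, {2,3,4,5,6}, {1,2,3,4,5,6}.
Accepting DFA states (contain an NFA accepting state): {1}, {2,3,4,5,6}, {1,2,3,4,5,6}.

3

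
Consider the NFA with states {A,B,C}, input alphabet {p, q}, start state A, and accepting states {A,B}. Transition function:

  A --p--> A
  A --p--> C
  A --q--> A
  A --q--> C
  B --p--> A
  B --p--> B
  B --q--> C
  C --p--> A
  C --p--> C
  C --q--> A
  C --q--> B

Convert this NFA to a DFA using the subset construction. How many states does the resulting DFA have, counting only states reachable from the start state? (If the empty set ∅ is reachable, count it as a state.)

3

Start state of the DFA: {A}.
{A} --p--> {A,C}  [new]
{A} --q--> {A,C}  [seen]
{A,C} --p--> {A,C}  [seen]
{A,C} --q--> {A,B,C}  [new]
{A,B,C} --p--> {A,B,C}  [seen]
{A,B,C} --q--> {A,B,C}  [seen]
Reachable DFA states: {A}, {A,C}, {A,B,C}.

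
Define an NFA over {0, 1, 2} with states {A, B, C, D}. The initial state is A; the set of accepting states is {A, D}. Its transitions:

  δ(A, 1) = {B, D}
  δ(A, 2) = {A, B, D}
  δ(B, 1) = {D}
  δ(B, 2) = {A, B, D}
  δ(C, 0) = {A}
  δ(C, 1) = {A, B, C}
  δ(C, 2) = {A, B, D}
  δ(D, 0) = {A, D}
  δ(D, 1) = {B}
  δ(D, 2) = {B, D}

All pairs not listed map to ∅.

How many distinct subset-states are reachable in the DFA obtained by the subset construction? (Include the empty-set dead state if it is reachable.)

5

Start state of the DFA: {A}.
{A} --0--> ∅  [new]
{A} --1--> {B, D}  [new]
{A} --2--> {A, B, D}  [new]
∅ --0--> ∅  [seen]
∅ --1--> ∅  [seen]
∅ --2--> ∅  [seen]
{B, D} --0--> {A, D}  [new]
{B, D} --1--> {B, D}  [seen]
{B, D} --2--> {A, B, D}  [seen]
{A, B, D} --0--> {A, D}  [seen]
{A, B, D} --1--> {B, D}  [seen]
{A, B, D} --2--> {A, B, D}  [seen]
{A, D} --0--> {A, D}  [seen]
{A, D} --1--> {B, D}  [seen]
{A, D} --2--> {A, B, D}  [seen]
Reachable DFA states: {A}, ∅, {B, D}, {A, B, D}, {A, D}.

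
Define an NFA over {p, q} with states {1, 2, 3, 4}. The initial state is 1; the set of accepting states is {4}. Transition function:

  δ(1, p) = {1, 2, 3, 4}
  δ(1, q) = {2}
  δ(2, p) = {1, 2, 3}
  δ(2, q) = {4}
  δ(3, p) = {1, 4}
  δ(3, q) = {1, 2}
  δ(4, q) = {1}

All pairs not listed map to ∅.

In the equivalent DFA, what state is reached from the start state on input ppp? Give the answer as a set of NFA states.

Start: {1}.
δ(1,p) = {1, 2, 3, 4}.
Union: {1, 2, 3, 4}.
After p: {1, 2, 3, 4}.
δ(1,p) = {1, 2, 3, 4}; δ(2,p) = {1, 2, 3}; δ(3,p) = {1, 4}; δ(4,p) = ∅.
Union: {1, 2, 3, 4}.
After p: {1, 2, 3, 4}.
δ(1,p) = {1, 2, 3, 4}; δ(2,p) = {1, 2, 3}; δ(3,p) = {1, 4}; δ(4,p) = ∅.
Union: {1, 2, 3, 4}.
After p: {1, 2, 3, 4}.

{1, 2, 3, 4}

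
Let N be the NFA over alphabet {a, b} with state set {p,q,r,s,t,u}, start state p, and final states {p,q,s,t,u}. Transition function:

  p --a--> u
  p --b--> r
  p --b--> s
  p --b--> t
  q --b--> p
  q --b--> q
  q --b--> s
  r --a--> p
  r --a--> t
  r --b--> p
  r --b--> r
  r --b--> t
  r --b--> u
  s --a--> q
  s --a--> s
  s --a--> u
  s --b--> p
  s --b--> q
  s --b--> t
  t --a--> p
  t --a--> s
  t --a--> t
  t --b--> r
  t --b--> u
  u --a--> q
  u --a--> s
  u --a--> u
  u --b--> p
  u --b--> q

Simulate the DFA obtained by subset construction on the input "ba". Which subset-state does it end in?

Start: {p}.
δ(p,b) = {r,s,t}.
Union: {r,s,t}.
After b: {r,s,t}.
δ(r,a) = {p,t}; δ(s,a) = {q,s,u}; δ(t,a) = {p,s,t}.
Union: {p,q,s,t,u}.
After a: {p,q,s,t,u}.

{p,q,s,t,u}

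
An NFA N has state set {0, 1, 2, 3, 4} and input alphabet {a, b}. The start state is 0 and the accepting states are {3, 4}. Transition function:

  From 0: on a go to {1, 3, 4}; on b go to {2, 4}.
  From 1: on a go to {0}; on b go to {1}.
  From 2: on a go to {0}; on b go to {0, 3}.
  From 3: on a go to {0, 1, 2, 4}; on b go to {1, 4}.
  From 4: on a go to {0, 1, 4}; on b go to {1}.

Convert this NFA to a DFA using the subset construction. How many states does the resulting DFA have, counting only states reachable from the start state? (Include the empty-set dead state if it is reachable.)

Start state of the DFA: {0}.
{0} --a--> {1, 3, 4}  [new]
{0} --b--> {2, 4}  [new]
{1, 3, 4} --a--> {0, 1, 2, 4}  [new]
{1, 3, 4} --b--> {1, 4}  [new]
{2, 4} --a--> {0, 1, 4}  [new]
{2, 4} --b--> {0, 1, 3}  [new]
{0, 1, 2, 4} --a--> {0, 1, 3, 4}  [new]
{0, 1, 2, 4} --b--> {0, 1, 2, 3, 4}  [new]
{1, 4} --a--> {0, 1, 4}  [seen]
{1, 4} --b--> {1}  [new]
{0, 1, 4} --a--> {0, 1, 3, 4}  [seen]
{0, 1, 4} --b--> {1, 2, 4}  [new]
{0, 1, 3} --a--> {0, 1, 2, 3, 4}  [seen]
{0, 1, 3} --b--> {1, 2, 4}  [seen]
{0, 1, 3, 4} --a--> {0, 1, 2, 3, 4}  [seen]
{0, 1, 3, 4} --b--> {1, 2, 4}  [seen]
{0, 1, 2, 3, 4} --a--> {0, 1, 2, 3, 4}  [seen]
{0, 1, 2, 3, 4} --b--> {0, 1, 2, 3, 4}  [seen]
{1} --a--> {0}  [seen]
{1} --b--> {1}  [seen]
{1, 2, 4} --a--> {0, 1, 4}  [seen]
{1, 2, 4} --b--> {0, 1, 3}  [seen]
Reachable DFA states: {0}, {1, 3, 4}, {2, 4}, {0, 1, 2, 4}, {1, 4}, {0, 1, 4}, {0, 1, 3}, {0, 1, 3, 4}, {0, 1, 2, 3, 4}, {1}, {1, 2, 4}.

11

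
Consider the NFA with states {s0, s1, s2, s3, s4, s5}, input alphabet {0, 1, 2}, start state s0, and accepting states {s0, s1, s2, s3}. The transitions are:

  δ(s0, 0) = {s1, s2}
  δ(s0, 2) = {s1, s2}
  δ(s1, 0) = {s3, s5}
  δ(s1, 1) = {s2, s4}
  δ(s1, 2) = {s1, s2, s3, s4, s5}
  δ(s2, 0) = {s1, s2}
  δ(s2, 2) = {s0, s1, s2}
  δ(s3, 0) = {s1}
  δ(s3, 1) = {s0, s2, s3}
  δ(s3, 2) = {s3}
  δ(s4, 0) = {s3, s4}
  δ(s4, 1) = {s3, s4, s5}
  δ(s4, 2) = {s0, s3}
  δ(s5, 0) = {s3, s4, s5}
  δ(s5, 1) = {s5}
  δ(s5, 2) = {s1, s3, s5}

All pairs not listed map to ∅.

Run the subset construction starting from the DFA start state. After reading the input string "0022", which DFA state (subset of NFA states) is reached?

{s0, s1, s2, s3, s4, s5}

Start: {s0}.
δ(s0,0) = {s1, s2}.
Union: {s1, s2}.
After 0: {s1, s2}.
δ(s1,0) = {s3, s5}; δ(s2,0) = {s1, s2}.
Union: {s1, s2, s3, s5}.
After 0: {s1, s2, s3, s5}.
δ(s1,2) = {s1, s2, s3, s4, s5}; δ(s2,2) = {s0, s1, s2}; δ(s3,2) = {s3}; δ(s5,2) = {s1, s3, s5}.
Union: {s0, s1, s2, s3, s4, s5}.
After 2: {s0, s1, s2, s3, s4, s5}.
δ(s0,2) = {s1, s2}; δ(s1,2) = {s1, s2, s3, s4, s5}; δ(s2,2) = {s0, s1, s2}; δ(s3,2) = {s3}; δ(s4,2) = {s0, s3}; δ(s5,2) = {s1, s3, s5}.
Union: {s0, s1, s2, s3, s4, s5}.
After 2: {s0, s1, s2, s3, s4, s5}.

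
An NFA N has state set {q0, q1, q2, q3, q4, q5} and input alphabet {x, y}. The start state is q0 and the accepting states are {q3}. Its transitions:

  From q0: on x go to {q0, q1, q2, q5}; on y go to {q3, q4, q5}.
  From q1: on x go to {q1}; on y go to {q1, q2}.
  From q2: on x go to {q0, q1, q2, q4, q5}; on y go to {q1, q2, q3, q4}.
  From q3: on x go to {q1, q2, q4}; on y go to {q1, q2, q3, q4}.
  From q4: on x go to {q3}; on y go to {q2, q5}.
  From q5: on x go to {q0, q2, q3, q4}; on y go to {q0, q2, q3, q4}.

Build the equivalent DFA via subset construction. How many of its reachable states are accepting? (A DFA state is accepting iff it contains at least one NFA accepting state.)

Start state of the DFA: {q0}.
{q0} --x--> {q0, q1, q2, q5}  [new]
{q0} --y--> {q3, q4, q5}  [new]
{q0, q1, q2, q5} --x--> {q0, q1, q2, q3, q4, q5}  [new]
{q0, q1, q2, q5} --y--> {q0, q1, q2, q3, q4, q5}  [seen]
{q3, q4, q5} --x--> {q0, q1, q2, q3, q4}  [new]
{q3, q4, q5} --y--> {q0, q1, q2, q3, q4, q5}  [seen]
{q0, q1, q2, q3, q4, q5} --x--> {q0, q1, q2, q3, q4, q5}  [seen]
{q0, q1, q2, q3, q4, q5} --y--> {q0, q1, q2, q3, q4, q5}  [seen]
{q0, q1, q2, q3, q4} --x--> {q0, q1, q2, q3, q4, q5}  [seen]
{q0, q1, q2, q3, q4} --y--> {q1, q2, q3, q4, q5}  [new]
{q1, q2, q3, q4, q5} --x--> {q0, q1, q2, q3, q4, q5}  [seen]
{q1, q2, q3, q4, q5} --y--> {q0, q1, q2, q3, q4, q5}  [seen]
Reachable DFA states: {q0}, {q0, q1, q2, q5}, {q3, q4, q5}, {q0, q1, q2, q3, q4, q5}, {q0, q1, q2, q3, q4}, {q1, q2, q3, q4, q5}.
Accepting DFA states (contain an NFA accepting state): {q3, q4, q5}, {q0, q1, q2, q3, q4, q5}, {q0, q1, q2, q3, q4}, {q1, q2, q3, q4, q5}.

4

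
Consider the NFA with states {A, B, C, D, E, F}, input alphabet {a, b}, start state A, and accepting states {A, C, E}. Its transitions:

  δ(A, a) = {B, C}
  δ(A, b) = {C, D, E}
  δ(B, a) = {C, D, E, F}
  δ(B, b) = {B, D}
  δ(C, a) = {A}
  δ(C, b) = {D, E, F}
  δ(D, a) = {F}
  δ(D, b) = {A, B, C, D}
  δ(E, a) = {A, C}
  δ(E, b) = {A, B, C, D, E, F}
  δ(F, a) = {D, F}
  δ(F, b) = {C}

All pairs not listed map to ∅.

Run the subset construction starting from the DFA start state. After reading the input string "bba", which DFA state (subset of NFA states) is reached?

Start: {A}.
δ(A,b) = {C, D, E}.
Union: {C, D, E}.
After b: {C, D, E}.
δ(C,b) = {D, E, F}; δ(D,b) = {A, B, C, D}; δ(E,b) = {A, B, C, D, E, F}.
Union: {A, B, C, D, E, F}.
After b: {A, B, C, D, E, F}.
δ(A,a) = {B, C}; δ(B,a) = {C, D, E, F}; δ(C,a) = {A}; δ(D,a) = {F}; δ(E,a) = {A, C}; δ(F,a) = {D, F}.
Union: {A, B, C, D, E, F}.
After a: {A, B, C, D, E, F}.

{A, B, C, D, E, F}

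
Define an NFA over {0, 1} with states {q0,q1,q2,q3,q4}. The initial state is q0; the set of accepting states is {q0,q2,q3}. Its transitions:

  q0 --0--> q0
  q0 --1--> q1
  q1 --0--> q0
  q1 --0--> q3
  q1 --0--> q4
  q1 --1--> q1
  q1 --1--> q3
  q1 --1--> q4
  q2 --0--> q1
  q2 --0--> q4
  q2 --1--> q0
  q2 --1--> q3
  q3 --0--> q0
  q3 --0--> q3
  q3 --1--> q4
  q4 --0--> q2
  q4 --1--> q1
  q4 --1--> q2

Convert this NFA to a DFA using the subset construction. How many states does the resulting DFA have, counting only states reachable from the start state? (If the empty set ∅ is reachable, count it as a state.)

10

Start state of the DFA: {q0}.
{q0} --0--> {q0}  [seen]
{q0} --1--> {q1}  [new]
{q1} --0--> {q0,q3,q4}  [new]
{q1} --1--> {q1,q3,q4}  [new]
{q0,q3,q4} --0--> {q0,q2,q3}  [new]
{q0,q3,q4} --1--> {q1,q2,q4}  [new]
{q1,q3,q4} --0--> {q0,q2,q3,q4}  [new]
{q1,q3,q4} --1--> {q1,q2,q3,q4}  [new]
{q0,q2,q3} --0--> {q0,q1,q3,q4}  [new]
{q0,q2,q3} --1--> {q0,q1,q3,q4}  [seen]
{q1,q2,q4} --0--> {q0,q1,q2,q3,q4}  [new]
{q1,q2,q4} --1--> {q0,q1,q2,q3,q4}  [seen]
{q0,q2,q3,q4} --0--> {q0,q1,q2,q3,q4}  [seen]
{q0,q2,q3,q4} --1--> {q0,q1,q2,q3,q4}  [seen]
{q1,q2,q3,q4} --0--> {q0,q1,q2,q3,q4}  [seen]
{q1,q2,q3,q4} --1--> {q0,q1,q2,q3,q4}  [seen]
{q0,q1,q3,q4} --0--> {q0,q2,q3,q4}  [seen]
{q0,q1,q3,q4} --1--> {q1,q2,q3,q4}  [seen]
{q0,q1,q2,q3,q4} --0--> {q0,q1,q2,q3,q4}  [seen]
{q0,q1,q2,q3,q4} --1--> {q0,q1,q2,q3,q4}  [seen]
Reachable DFA states: {q0}, {q1}, {q0,q3,q4}, {q1,q3,q4}, {q0,q2,q3}, {q1,q2,q4}, {q0,q2,q3,q4}, {q1,q2,q3,q4}, {q0,q1,q3,q4}, {q0,q1,q2,q3,q4}.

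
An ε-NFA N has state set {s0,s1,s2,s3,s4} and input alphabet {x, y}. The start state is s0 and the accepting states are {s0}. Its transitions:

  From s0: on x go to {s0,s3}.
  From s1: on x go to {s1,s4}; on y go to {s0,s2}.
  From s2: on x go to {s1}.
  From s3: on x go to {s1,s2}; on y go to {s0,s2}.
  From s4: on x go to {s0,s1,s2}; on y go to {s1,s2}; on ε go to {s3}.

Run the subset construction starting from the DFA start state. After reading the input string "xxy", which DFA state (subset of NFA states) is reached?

{s0,s2}

Start: {s0}.
δ(s0,x) = {s0,s3}.
Union: {s0,s3}.
After x: {s0,s3}.
δ(s0,x) = {s0,s3}; δ(s3,x) = {s1,s2}.
Union: {s0,s1,s2,s3}.
After x: {s0,s1,s2,s3}.
δ(s0,y) = ∅; δ(s1,y) = {s0,s2}; δ(s2,y) = ∅; δ(s3,y) = {s0,s2}.
Union: {s0,s2}.
After y: {s0,s2}.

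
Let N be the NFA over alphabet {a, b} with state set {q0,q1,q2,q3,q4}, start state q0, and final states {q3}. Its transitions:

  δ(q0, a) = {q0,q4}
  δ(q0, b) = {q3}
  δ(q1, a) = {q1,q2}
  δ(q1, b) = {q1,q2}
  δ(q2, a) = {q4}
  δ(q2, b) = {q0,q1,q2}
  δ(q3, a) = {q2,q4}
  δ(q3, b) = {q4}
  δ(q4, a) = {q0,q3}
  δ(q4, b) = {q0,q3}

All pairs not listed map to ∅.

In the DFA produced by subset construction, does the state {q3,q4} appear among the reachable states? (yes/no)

Start state of the DFA: {q0}.
{q0} --a--> {q0,q4}  [new]
{q0} --b--> {q3}  [new]
{q0,q4} --a--> {q0,q3,q4}  [new]
{q0,q4} --b--> {q0,q3}  [new]
{q3} --a--> {q2,q4}  [new]
{q3} --b--> {q4}  [new]
{q0,q3,q4} --a--> {q0,q2,q3,q4}  [new]
{q0,q3,q4} --b--> {q0,q3,q4}  [seen]
{q0,q3} --a--> {q0,q2,q4}  [new]
{q0,q3} --b--> {q3,q4}  [new]
{q2,q4} --a--> {q0,q3,q4}  [seen]
{q2,q4} --b--> {q0,q1,q2,q3}  [new]
{q4} --a--> {q0,q3}  [seen]
{q4} --b--> {q0,q3}  [seen]
{q0,q2,q3,q4} --a--> {q0,q2,q3,q4}  [seen]
{q0,q2,q3,q4} --b--> {q0,q1,q2,q3,q4}  [new]
{q0,q2,q4} --a--> {q0,q3,q4}  [seen]
{q0,q2,q4} --b--> {q0,q1,q2,q3}  [seen]
{q3,q4} --a--> {q0,q2,q3,q4}  [seen]
{q3,q4} --b--> {q0,q3,q4}  [seen]
{q0,q1,q2,q3} --a--> {q0,q1,q2,q4}  [new]
{q0,q1,q2,q3} --b--> {q0,q1,q2,q3,q4}  [seen]
{q0,q1,q2,q3,q4} --a--> {q0,q1,q2,q3,q4}  [seen]
{q0,q1,q2,q3,q4} --b--> {q0,q1,q2,q3,q4}  [seen]
{q0,q1,q2,q4} --a--> {q0,q1,q2,q3,q4}  [seen]
{q0,q1,q2,q4} --b--> {q0,q1,q2,q3}  [seen]
Reachable DFA states: {q0}, {q0,q4}, {q3}, {q0,q3,q4}, {q0,q3}, {q2,q4}, {q4}, {q0,q2,q3,q4}, {q0,q2,q4}, {q3,q4}, {q0,q1,q2,q3}, {q0,q1,q2,q3,q4}, {q0,q1,q2,q4}.
{q3,q4} is among them.

yes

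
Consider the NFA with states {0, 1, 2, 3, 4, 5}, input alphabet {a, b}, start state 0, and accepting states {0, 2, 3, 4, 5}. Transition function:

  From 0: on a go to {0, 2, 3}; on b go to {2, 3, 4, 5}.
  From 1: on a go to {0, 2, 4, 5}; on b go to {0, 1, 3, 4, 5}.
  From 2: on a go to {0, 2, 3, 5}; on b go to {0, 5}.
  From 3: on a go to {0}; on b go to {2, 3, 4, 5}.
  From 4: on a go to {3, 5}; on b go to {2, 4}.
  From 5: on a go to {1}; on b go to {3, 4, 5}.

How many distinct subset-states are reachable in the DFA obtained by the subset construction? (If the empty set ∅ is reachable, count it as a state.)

Start state of the DFA: {0}.
{0} --a--> {0, 2, 3}  [new]
{0} --b--> {2, 3, 4, 5}  [new]
{0, 2, 3} --a--> {0, 2, 3, 5}  [new]
{0, 2, 3} --b--> {0, 2, 3, 4, 5}  [new]
{2, 3, 4, 5} --a--> {0, 1, 2, 3, 5}  [new]
{2, 3, 4, 5} --b--> {0, 2, 3, 4, 5}  [seen]
{0, 2, 3, 5} --a--> {0, 1, 2, 3, 5}  [seen]
{0, 2, 3, 5} --b--> {0, 2, 3, 4, 5}  [seen]
{0, 2, 3, 4, 5} --a--> {0, 1, 2, 3, 5}  [seen]
{0, 2, 3, 4, 5} --b--> {0, 2, 3, 4, 5}  [seen]
{0, 1, 2, 3, 5} --a--> {0, 1, 2, 3, 4, 5}  [new]
{0, 1, 2, 3, 5} --b--> {0, 1, 2, 3, 4, 5}  [seen]
{0, 1, 2, 3, 4, 5} --a--> {0, 1, 2, 3, 4, 5}  [seen]
{0, 1, 2, 3, 4, 5} --b--> {0, 1, 2, 3, 4, 5}  [seen]
Reachable DFA states: {0}, {0, 2, 3}, {2, 3, 4, 5}, {0, 2, 3, 5}, {0, 2, 3, 4, 5}, {0, 1, 2, 3, 5}, {0, 1, 2, 3, 4, 5}.

7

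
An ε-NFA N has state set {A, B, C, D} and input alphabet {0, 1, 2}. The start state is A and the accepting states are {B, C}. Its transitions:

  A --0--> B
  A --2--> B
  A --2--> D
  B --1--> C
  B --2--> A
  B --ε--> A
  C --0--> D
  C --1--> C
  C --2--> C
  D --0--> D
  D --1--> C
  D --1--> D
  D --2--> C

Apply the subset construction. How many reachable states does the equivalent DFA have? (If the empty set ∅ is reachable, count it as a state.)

Start state of the DFA: {A} (ε-closure of the NFA start).
{A} --0--> {A, B}  [new]
{A} --1--> ∅  [new]
{A} --2--> {A, B, D}  [new]
{A, B} --0--> {A, B}  [seen]
{A, B} --1--> {C}  [new]
{A, B} --2--> {A, B, D}  [seen]
∅ --0--> ∅  [seen]
∅ --1--> ∅  [seen]
∅ --2--> ∅  [seen]
{A, B, D} --0--> {A, B, D}  [seen]
{A, B, D} --1--> {C, D}  [new]
{A, B, D} --2--> {A, B, C, D}  [new]
{C} --0--> {D}  [new]
{C} --1--> {C}  [seen]
{C} --2--> {C}  [seen]
{C, D} --0--> {D}  [seen]
{C, D} --1--> {C, D}  [seen]
{C, D} --2--> {C}  [seen]
{A, B, C, D} --0--> {A, B, D}  [seen]
{A, B, C, D} --1--> {C, D}  [seen]
{A, B, C, D} --2--> {A, B, C, D}  [seen]
{D} --0--> {D}  [seen]
{D} --1--> {C, D}  [seen]
{D} --2--> {C}  [seen]
Reachable DFA states: {A}, {A, B}, ∅, {A, B, D}, {C}, {C, D}, {A, B, C, D}, {D}.

8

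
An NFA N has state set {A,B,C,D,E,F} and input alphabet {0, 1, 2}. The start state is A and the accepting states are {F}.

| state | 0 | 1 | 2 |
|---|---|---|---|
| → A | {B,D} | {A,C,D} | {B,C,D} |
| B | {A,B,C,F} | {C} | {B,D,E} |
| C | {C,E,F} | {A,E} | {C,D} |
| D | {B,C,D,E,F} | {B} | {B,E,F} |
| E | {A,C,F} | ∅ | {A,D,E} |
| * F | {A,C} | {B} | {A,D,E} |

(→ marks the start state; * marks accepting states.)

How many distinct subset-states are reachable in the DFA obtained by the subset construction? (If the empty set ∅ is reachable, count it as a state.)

16

Start state of the DFA: {A}.
{A} --0--> {B,D}  [new]
{A} --1--> {A,C,D}  [new]
{A} --2--> {B,C,D}  [new]
{B,D} --0--> {A,B,C,D,E,F}  [new]
{B,D} --1--> {B,C}  [new]
{B,D} --2--> {B,D,E,F}  [new]
{A,C,D} --0--> {B,C,D,E,F}  [new]
{A,C,D} --1--> {A,B,C,D,E}  [new]
{A,C,D} --2--> {B,C,D,E,F}  [seen]
{B,C,D} --0--> {A,B,C,D,E,F}  [seen]
{B,C,D} --1--> {A,B,C,E}  [new]
{B,C,D} --2--> {B,C,D,E,F}  [seen]
{A,B,C,D,E,F} --0--> {A,B,C,D,E,F}  [seen]
{A,B,C,D,E,F} --1--> {A,B,C,D,E}  [seen]
{A,B,C,D,E,F} --2--> {A,B,C,D,E,F}  [seen]
{B,C} --0--> {A,B,C,E,F}  [new]
{B,C} --1--> {A,C,E}  [new]
{B,C} --2--> {B,C,D,E}  [new]
{B,D,E,F} --0--> {A,B,C,D,E,F}  [seen]
{B,D,E,F} --1--> {B,C}  [seen]
{B,D,E,F} --2--> {A,B,D,E,F}  [new]
{B,C,D,E,F} --0--> {A,B,C,D,E,F}  [seen]
{B,C,D,E,F} --1--> {A,B,C,E}  [seen]
{B,C,D,E,F} --2--> {A,B,C,D,E,F}  [seen]
{A,B,C,D,E} --0--> {A,B,C,D,E,F}  [seen]
{A,B,C,D,E} --1--> {A,B,C,D,E}  [seen]
{A,B,C,D,E} --2--> {A,B,C,D,E,F}  [seen]
{A,B,C,E} --0--> {A,B,C,D,E,F}  [seen]
{A,B,C,E} --1--> {A,C,D,E}  [new]
{A,B,C,E} --2--> {A,B,C,D,E}  [seen]
{A,B,C,E,F} --0--> {A,B,C,D,E,F}  [seen]
{A,B,C,E,F} --1--> {A,B,C,D,E}  [seen]
{A,B,C,E,F} --2--> {A,B,C,D,E}  [seen]
{A,C,E} --0--> {A,B,C,D,E,F}  [seen]
{A,C,E} --1--> {A,C,D,E}  [seen]
{A,C,E} --2--> {A,B,C,D,E}  [seen]
{B,C,D,E} --0--> {A,B,C,D,E,F}  [seen]
{B,C,D,E} --1--> {A,B,C,E}  [seen]
{B,C,D,E} --2--> {A,B,C,D,E,F}  [seen]
{A,B,D,E,F} --0--> {A,B,C,D,E,F}  [seen]
{A,B,D,E,F} --1--> {A,B,C,D}  [new]
{A,B,D,E,F} --2--> {A,B,C,D,E,F}  [seen]
{A,C,D,E} --0--> {A,B,C,D,E,F}  [seen]
{A,C,D,E} --1--> {A,B,C,D,E}  [seen]
{A,C,D,E} --2--> {A,B,C,D,E,F}  [seen]
{A,B,C,D} --0--> {A,B,C,D,E,F}  [seen]
{A,B,C,D} --1--> {A,B,C,D,E}  [seen]
{A,B,C,D} --2--> {B,C,D,E,F}  [seen]
Reachable DFA states: {A}, {B,D}, {A,C,D}, {B,C,D}, {A,B,C,D,E,F}, {B,C}, {B,D,E,F}, {B,C,D,E,F}, {A,B,C,D,E}, {A,B,C,E}, {A,B,C,E,F}, {A,C,E}, {B,C,D,E}, {A,B,D,E,F}, {A,C,D,E}, {A,B,C,D}.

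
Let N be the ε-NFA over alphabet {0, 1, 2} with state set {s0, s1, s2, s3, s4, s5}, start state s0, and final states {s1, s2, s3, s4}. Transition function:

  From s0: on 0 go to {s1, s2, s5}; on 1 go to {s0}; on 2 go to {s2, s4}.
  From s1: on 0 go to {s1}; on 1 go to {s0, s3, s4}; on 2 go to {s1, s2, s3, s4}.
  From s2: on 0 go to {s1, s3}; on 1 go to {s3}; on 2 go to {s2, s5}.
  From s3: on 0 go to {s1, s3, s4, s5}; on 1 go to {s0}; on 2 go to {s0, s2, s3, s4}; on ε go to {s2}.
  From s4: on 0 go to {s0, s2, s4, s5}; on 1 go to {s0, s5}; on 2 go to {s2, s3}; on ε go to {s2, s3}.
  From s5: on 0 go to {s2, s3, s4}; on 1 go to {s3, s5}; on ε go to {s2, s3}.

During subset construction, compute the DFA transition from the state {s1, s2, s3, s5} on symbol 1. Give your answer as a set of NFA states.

{s0, s2, s3, s4, s5}

δ(s1,1) = {s0, s3, s4}; δ(s2,1) = {s3}; δ(s3,1) = {s0}; δ(s5,1) = {s3, s5}.
Union: {s0, s3, s4, s5}.
ε-closure gives {s0, s2, s3, s4, s5}.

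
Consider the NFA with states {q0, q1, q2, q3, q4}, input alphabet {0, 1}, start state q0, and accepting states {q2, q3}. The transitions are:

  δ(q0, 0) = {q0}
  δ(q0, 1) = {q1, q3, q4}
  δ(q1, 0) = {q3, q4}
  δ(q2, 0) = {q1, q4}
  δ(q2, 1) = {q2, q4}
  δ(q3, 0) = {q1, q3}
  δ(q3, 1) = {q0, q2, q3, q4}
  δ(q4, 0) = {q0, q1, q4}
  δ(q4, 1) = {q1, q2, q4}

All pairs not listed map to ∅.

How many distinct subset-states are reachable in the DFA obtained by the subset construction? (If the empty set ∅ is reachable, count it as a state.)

4

Start state of the DFA: {q0}.
{q0} --0--> {q0}  [seen]
{q0} --1--> {q1, q3, q4}  [new]
{q1, q3, q4} --0--> {q0, q1, q3, q4}  [new]
{q1, q3, q4} --1--> {q0, q1, q2, q3, q4}  [new]
{q0, q1, q3, q4} --0--> {q0, q1, q3, q4}  [seen]
{q0, q1, q3, q4} --1--> {q0, q1, q2, q3, q4}  [seen]
{q0, q1, q2, q3, q4} --0--> {q0, q1, q3, q4}  [seen]
{q0, q1, q2, q3, q4} --1--> {q0, q1, q2, q3, q4}  [seen]
Reachable DFA states: {q0}, {q1, q3, q4}, {q0, q1, q3, q4}, {q0, q1, q2, q3, q4}.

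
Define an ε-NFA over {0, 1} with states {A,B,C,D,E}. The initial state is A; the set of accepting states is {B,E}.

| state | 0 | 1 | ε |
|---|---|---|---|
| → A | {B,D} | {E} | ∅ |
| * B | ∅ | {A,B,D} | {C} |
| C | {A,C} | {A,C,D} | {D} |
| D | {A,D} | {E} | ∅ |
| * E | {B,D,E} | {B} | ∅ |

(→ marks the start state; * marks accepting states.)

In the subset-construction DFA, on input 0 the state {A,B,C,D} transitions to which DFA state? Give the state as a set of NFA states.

δ(A,0) = {B,D}; δ(B,0) = ∅; δ(C,0) = {A,C}; δ(D,0) = {A,D}.
Union: {A,B,C,D}.

{A,B,C,D}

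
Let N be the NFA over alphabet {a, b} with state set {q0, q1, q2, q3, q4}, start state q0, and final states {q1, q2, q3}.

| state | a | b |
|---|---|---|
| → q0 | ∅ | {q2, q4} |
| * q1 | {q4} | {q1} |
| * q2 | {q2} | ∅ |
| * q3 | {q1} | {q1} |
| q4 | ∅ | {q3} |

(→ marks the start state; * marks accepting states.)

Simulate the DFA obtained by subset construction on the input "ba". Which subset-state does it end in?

{q2}

Start: {q0}.
δ(q0,b) = {q2, q4}.
Union: {q2, q4}.
After b: {q2, q4}.
δ(q2,a) = {q2}; δ(q4,a) = ∅.
Union: {q2}.
After a: {q2}.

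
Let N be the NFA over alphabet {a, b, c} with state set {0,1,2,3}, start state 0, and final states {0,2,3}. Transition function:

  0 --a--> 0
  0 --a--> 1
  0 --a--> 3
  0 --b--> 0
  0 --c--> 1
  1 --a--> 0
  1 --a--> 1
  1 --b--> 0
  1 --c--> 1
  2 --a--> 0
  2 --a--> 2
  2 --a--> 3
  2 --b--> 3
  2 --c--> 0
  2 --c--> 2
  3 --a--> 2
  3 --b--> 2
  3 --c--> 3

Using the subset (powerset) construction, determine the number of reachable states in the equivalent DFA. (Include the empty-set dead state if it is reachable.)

10

Start state of the DFA: {0}.
{0} --a--> {0,1,3}  [new]
{0} --b--> {0}  [seen]
{0} --c--> {1}  [new]
{0,1,3} --a--> {0,1,2,3}  [new]
{0,1,3} --b--> {0,2}  [new]
{0,1,3} --c--> {1,3}  [new]
{1} --a--> {0,1}  [new]
{1} --b--> {0}  [seen]
{1} --c--> {1}  [seen]
{0,1,2,3} --a--> {0,1,2,3}  [seen]
{0,1,2,3} --b--> {0,2,3}  [new]
{0,1,2,3} --c--> {0,1,2,3}  [seen]
{0,2} --a--> {0,1,2,3}  [seen]
{0,2} --b--> {0,3}  [new]
{0,2} --c--> {0,1,2}  [new]
{1,3} --a--> {0,1,2}  [seen]
{1,3} --b--> {0,2}  [seen]
{1,3} --c--> {1,3}  [seen]
{0,1} --a--> {0,1,3}  [seen]
{0,1} --b--> {0}  [seen]
{0,1} --c--> {1}  [seen]
{0,2,3} --a--> {0,1,2,3}  [seen]
{0,2,3} --b--> {0,2,3}  [seen]
{0,2,3} --c--> {0,1,2,3}  [seen]
{0,3} --a--> {0,1,2,3}  [seen]
{0,3} --b--> {0,2}  [seen]
{0,3} --c--> {1,3}  [seen]
{0,1,2} --a--> {0,1,2,3}  [seen]
{0,1,2} --b--> {0,3}  [seen]
{0,1,2} --c--> {0,1,2}  [seen]
Reachable DFA states: {0}, {0,1,3}, {1}, {0,1,2,3}, {0,2}, {1,3}, {0,1}, {0,2,3}, {0,3}, {0,1,2}.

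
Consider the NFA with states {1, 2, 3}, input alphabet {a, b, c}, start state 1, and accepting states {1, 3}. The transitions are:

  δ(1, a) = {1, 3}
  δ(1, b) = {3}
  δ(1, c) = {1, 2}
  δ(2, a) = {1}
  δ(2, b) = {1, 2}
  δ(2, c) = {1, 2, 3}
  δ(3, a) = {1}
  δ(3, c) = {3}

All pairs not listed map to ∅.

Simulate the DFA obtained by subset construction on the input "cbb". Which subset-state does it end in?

{1, 2, 3}

Start: {1}.
δ(1,c) = {1, 2}.
Union: {1, 2}.
After c: {1, 2}.
δ(1,b) = {3}; δ(2,b) = {1, 2}.
Union: {1, 2, 3}.
After b: {1, 2, 3}.
δ(1,b) = {3}; δ(2,b) = {1, 2}; δ(3,b) = ∅.
Union: {1, 2, 3}.
After b: {1, 2, 3}.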